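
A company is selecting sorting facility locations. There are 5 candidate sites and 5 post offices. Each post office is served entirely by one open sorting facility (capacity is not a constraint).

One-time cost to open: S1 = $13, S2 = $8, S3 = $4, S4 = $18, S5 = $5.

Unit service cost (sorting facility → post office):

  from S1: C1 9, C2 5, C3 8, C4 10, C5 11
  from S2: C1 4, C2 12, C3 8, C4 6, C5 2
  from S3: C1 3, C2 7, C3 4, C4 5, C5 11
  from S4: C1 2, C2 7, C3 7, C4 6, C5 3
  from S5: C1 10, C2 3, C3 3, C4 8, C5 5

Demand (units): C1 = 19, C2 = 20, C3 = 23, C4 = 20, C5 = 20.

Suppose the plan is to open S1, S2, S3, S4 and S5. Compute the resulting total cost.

Total cost: 355

Each post office is assigned to its cheapest site among the open ones.
{S1, S2, S3, S4, S5}: C1→S4 2·19=38, C2→S5 3·20=60, C3→S5 3·23=69, C4→S3 5·20=100, C5→S2 2·20=40. Service 307; fixed 48; total 355.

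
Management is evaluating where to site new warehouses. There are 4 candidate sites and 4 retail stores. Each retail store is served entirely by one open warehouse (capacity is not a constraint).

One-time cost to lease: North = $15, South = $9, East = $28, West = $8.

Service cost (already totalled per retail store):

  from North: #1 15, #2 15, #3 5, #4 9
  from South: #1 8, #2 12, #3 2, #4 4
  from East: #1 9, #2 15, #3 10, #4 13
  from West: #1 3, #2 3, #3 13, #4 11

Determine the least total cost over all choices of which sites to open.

Minimum total cost: 29

For any fixed open set, each retail store goes to its cheapest open site; total = fixed + service.
{South, West}: #1→West 3, #2→West 3, #3→South 2, #4→South 4. Service 12; fixed 17; total 29.
{South}: service 26 + fixed 9 = 35
{West}: #1→West 3, #2→West 3, #3→West 13, #4→West 11. Service 30; fixed 8; total 38.
{North, South, East, West}: #1→West 3, #2→West 3, #3→South 2, #4→South 4. Service 12; fixed 60; total 72.
(All 15 nonempty subsets were checked; South and West is lowest.)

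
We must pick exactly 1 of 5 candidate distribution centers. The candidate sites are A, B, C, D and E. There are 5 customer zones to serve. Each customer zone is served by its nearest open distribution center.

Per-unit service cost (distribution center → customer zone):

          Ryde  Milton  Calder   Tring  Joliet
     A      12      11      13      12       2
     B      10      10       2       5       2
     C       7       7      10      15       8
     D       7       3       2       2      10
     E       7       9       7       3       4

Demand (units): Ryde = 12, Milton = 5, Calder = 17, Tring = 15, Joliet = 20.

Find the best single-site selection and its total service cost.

With exactly 1 open, each customer zone uses its cheapest among the chosen.
{B}: Ryde→B 10·12=120, Milton→B 10·5=50, Calder→B 2·17=34, Tring→B 5·15=75, Joliet→B 2·20=40. Service cost 319.
{D}: service cost 363
{E}: service cost 373
Among all 5 size-1 choices, {B} is lowest.

Choose B only; total service cost 319.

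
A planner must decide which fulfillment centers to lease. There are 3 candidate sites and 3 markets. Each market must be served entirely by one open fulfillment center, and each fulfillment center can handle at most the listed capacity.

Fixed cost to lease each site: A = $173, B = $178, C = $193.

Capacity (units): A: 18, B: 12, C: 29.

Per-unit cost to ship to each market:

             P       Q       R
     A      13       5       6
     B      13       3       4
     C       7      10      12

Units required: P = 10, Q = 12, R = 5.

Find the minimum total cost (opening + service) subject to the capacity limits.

Minimum total cost: 443

Open {C}: P→C 7·10=70, Q→C 10·12=120, R→C 12·5=60.
Loads: C carries 27/29. Service 250; fixed 193; total 443.
Next best feasible plan costs 526.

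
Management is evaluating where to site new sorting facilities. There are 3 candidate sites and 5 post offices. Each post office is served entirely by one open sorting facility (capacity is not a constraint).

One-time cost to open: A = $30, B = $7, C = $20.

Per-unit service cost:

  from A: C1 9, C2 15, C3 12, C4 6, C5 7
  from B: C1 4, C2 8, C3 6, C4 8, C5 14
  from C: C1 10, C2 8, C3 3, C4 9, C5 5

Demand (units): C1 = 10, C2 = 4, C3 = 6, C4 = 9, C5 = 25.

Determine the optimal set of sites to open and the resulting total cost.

For any fixed open set, each post office goes to its cheapest open site; total = fixed + service.
{B, C}: C1→B 4·10=40, C2→B 8·4=32, C3→C 3·6=18, C4→B 8·9=72, C5→C 5·25=125. Service 287; fixed 27; total 314.
{A, B, C}: C1→B 4·10=40, C2→B 8·4=32, C3→C 3·6=18, C4→A 6·9=54, C5→C 5·25=125. Service 269; fixed 57; total 326.
{A, C}: service 319 + fixed 50 = 369
{B}: C1→B 4·10=40, C2→B 8·4=32, C3→B 6·6=36, C4→B 8·9=72, C5→B 14·25=350. Service 530; fixed 7; total 537.
No other subset beats 314.

Open B and C; minimum total cost 314.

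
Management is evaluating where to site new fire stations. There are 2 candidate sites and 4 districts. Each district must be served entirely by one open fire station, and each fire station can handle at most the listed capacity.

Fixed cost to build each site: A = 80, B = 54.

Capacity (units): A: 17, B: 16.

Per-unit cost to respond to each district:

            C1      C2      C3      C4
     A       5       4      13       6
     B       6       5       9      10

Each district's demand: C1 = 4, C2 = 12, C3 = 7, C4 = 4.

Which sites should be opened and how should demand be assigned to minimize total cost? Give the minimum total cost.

Open {A, B}: C1→B 6·4=24, C2→A 4·12=48, C3→B 9·7=63, C4→A 6·4=24.
Loads: A carries 16/17, B carries 11/16. Service 159; fixed 134; total 293.
Next best feasible plan costs 305.

Minimum total cost: 293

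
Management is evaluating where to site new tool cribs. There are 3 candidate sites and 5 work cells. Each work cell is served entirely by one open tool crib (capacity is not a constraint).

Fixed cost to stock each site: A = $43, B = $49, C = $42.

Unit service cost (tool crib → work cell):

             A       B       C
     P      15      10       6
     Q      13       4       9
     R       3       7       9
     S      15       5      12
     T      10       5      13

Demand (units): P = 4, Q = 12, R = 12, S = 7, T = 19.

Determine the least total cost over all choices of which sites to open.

For any fixed open set, each work cell goes to its cheapest open site; total = fixed + service.
{A, B}: P→B 10·4=40, Q→B 4·12=48, R→A 3·12=36, S→B 5·7=35, T→B 5·19=95. Service 254; fixed 92; total 346.
{B}: P→B 10·4=40, Q→B 4·12=48, R→B 7·12=84, S→B 5·7=35, T→B 5·19=95. Service 302; fixed 49; total 351.
{A, B, C}: service 238 + fixed 134 = 372
{C}: service 571 + fixed 42 = 613
No other subset beats 346.

Minimum total cost: 346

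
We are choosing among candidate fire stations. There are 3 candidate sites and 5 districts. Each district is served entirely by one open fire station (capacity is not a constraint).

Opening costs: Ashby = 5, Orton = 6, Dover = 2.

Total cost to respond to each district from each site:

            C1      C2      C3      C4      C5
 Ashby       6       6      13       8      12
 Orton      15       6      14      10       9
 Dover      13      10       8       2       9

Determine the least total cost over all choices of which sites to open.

Minimum total cost: 38

For any fixed open set, each district goes to its cheapest open site; total = fixed + service.
{Ashby, Dover}: C1→Ashby 6, C2→Ashby 6, C3→Dover 8, C4→Dover 2, C5→Dover 9. Service 31; fixed 7; total 38.
{Ashby, Orton, Dover}: service 31 + fixed 13 = 44
{Dover}: service 42 + fixed 2 = 44
No other subset beats 38.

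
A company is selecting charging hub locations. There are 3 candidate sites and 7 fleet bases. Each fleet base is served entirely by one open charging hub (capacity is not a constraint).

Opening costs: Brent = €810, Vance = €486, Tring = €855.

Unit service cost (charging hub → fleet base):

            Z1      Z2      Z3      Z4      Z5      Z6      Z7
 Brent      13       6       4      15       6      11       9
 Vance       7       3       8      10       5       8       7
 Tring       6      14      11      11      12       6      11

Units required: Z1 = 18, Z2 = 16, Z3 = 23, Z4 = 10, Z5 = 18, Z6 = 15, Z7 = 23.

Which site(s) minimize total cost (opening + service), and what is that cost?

For any fixed open set, each fleet base goes to its cheapest open site; total = fixed + service.
{Vance}: Z1→Vance 7·18=126, Z2→Vance 3·16=48, Z3→Vance 8·23=184, Z4→Vance 10·10=100, Z5→Vance 5·18=90, Z6→Vance 8·15=120, Z7→Vance 7·23=161. Service 829; fixed 486; total 1315.
{Brent}: service 1052 + fixed 810 = 1862
{Brent, Vance}: service 737 + fixed 1296 = 2033
{Brent, Vance, Tring}: service 689 + fixed 2151 = 2840
No other subset beats 1315.

Open Vance only; minimum total cost 1315.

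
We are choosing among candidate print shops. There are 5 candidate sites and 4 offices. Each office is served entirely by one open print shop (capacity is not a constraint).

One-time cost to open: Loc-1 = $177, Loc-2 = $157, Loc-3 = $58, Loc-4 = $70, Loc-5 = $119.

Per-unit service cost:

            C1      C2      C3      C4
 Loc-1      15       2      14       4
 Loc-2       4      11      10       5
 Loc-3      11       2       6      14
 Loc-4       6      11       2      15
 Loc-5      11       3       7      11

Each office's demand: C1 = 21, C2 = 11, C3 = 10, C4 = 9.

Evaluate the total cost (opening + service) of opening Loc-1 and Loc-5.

Each office is assigned to its cheapest site among the open ones.
{Loc-1, Loc-5}: C1→Loc-5 11·21=231, C2→Loc-1 2·11=22, C3→Loc-5 7·10=70, C4→Loc-1 4·9=36. Service 359; fixed 296; total 655.

Total cost: 655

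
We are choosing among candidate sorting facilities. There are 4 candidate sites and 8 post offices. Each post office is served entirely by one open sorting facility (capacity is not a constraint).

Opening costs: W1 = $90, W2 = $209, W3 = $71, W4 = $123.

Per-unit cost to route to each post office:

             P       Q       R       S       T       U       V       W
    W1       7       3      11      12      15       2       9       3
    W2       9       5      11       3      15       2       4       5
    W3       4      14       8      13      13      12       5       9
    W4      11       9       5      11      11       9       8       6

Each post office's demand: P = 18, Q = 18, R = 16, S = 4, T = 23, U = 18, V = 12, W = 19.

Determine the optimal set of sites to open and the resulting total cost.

Open W1 and W3; minimum total cost 915.

For any fixed open set, each post office goes to its cheapest open site; total = fixed + service.
{W1, W3}: P→W3 4·18=72, Q→W1 3·18=54, R→W3 8·16=128, S→W1 12·4=48, T→W3 13·23=299, U→W1 2·18=36, V→W3 5·12=60, W→W1 3·19=57. Service 754; fixed 161; total 915.
{W1, W3, W4}: P→W3 4·18=72, Q→W1 3·18=54, R→W4 5·16=80, S→W4 11·4=44, T→W4 11·23=253, U→W1 2·18=36, V→W3 5·12=60, W→W1 3·19=57. Service 656; fixed 284; total 940.
{W1, W4}: P→W1 7·18=126, Q→W1 3·18=54, R→W4 5·16=80, S→W4 11·4=44, T→W4 11·23=253, U→W1 2·18=36, V→W4 8·12=96, W→W1 3·19=57. Service 746; fixed 213; total 959.
{W1, W2, W3, W4}: P→W3 4·18=72, Q→W1 3·18=54, R→W4 5·16=80, S→W2 3·4=12, T→W4 11·23=253, U→W1 2·18=36, V→W2 4·12=48, W→W1 3·19=57. Service 612; fixed 493; total 1105.
No other subset beats 915.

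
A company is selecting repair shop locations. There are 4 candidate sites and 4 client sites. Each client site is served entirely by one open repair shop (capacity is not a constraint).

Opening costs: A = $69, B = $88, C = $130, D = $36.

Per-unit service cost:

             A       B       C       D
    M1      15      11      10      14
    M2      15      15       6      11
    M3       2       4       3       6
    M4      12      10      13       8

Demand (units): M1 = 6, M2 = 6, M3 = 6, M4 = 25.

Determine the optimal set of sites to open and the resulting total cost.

Open D only; minimum total cost 422.

For any fixed open set, each client site goes to its cheapest open site; total = fixed + service.
{D}: M1→D 14·6=84, M2→D 11·6=66, M3→D 6·6=36, M4→D 8·25=200. Service 386; fixed 36; total 422.
{A, D}: service 362 + fixed 105 = 467
{B, D}: service 356 + fixed 124 = 480
{A, B, C, D}: service 308 + fixed 323 = 631
No other subset beats 422.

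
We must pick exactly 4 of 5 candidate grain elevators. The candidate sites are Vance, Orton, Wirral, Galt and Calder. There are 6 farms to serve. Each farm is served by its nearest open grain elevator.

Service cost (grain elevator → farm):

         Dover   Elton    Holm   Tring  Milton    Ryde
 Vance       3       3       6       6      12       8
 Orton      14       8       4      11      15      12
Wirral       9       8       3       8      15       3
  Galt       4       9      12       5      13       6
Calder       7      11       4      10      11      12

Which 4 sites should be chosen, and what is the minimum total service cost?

With exactly 4 open, each farm uses its cheapest among the chosen.
{Vance, Wirral, Galt, Calder}: Dover→Vance 3, Elton→Vance 3, Holm→Wirral 3, Tring→Galt 5, Milton→Calder 11, Ryde→Wirral 3. Service cost 28.
{Vance, Orton, Wirral, Galt}: service cost 29
{Vance, Orton, Wirral, Calder}: service cost 29
Among all 5 size-4 choices, {Vance, Wirral, Galt, Calder} is lowest.

Choose Vance, Wirral, Galt and Calder; total service cost 28.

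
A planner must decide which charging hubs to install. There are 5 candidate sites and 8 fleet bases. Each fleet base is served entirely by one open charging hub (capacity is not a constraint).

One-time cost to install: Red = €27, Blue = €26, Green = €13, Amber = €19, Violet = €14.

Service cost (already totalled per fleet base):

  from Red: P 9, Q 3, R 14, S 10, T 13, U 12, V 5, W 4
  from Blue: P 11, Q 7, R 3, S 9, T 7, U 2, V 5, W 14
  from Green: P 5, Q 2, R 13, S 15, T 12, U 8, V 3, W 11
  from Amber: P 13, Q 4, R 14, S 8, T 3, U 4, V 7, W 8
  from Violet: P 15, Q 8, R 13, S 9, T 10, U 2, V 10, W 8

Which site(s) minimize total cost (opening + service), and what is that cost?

Open Green and Amber; minimum total cost 78.

For any fixed open set, each fleet base goes to its cheapest open site; total = fixed + service.
{Green, Amber}: P→Green 5, Q→Green 2, R→Green 13, S→Amber 8, T→Amber 3, U→Amber 4, V→Green 3, W→Amber 8. Service 46; fixed 32; total 78.
{Green, Violet}: P→Green 5, Q→Green 2, R→Green 13, S→Violet 9, T→Violet 10, U→Violet 2, V→Green 3, W→Violet 8. Service 52; fixed 27; total 79.
{Amber}: service 61 + fixed 19 = 80
{Red, Blue, Green, Amber, Violet}: service 30 + fixed 99 = 129
No other subset beats 78.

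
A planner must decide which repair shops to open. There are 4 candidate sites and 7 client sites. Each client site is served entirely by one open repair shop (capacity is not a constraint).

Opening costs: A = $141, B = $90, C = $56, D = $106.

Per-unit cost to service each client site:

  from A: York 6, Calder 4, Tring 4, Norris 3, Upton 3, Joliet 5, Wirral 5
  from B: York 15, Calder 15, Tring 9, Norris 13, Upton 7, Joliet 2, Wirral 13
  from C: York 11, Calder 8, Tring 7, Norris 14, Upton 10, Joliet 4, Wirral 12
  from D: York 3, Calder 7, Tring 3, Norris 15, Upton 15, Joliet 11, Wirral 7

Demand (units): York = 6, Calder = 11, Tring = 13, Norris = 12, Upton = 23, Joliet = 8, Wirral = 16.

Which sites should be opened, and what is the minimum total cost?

Open A only; minimum total cost 498.

For any fixed open set, each client site goes to its cheapest open site; total = fixed + service.
{A}: York→A 6·6=36, Calder→A 4·11=44, Tring→A 4·13=52, Norris→A 3·12=36, Upton→A 3·23=69, Joliet→A 5·8=40, Wirral→A 5·16=80. Service 357; fixed 141; total 498.
{A, C}: York→A 6·6=36, Calder→A 4·11=44, Tring→A 4·13=52, Norris→A 3·12=36, Upton→A 3·23=69, Joliet→C 4·8=32, Wirral→A 5·16=80. Service 349; fixed 197; total 546.
{A, B}: York→A 6·6=36, Calder→A 4·11=44, Tring→A 4·13=52, Norris→A 3·12=36, Upton→A 3·23=69, Joliet→B 2·8=16, Wirral→A 5·16=80. Service 333; fixed 231; total 564.
{A, B, C, D}: York→D 3·6=18, Calder→A 4·11=44, Tring→D 3·13=39, Norris→A 3·12=36, Upton→A 3·23=69, Joliet→B 2·8=16, Wirral→A 5·16=80. Service 302; fixed 393; total 695.
No other subset beats 498.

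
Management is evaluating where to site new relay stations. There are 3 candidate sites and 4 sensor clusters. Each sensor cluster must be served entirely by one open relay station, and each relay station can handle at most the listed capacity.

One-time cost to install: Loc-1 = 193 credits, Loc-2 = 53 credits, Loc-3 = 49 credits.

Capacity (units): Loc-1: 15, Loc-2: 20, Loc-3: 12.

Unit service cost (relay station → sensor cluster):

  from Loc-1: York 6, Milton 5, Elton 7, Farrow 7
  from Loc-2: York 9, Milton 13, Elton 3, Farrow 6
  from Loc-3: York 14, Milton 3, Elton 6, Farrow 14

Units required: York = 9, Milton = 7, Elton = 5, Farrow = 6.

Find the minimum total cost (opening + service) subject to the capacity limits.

Minimum total cost: 255

Open {Loc-2, Loc-3}: York→Loc-2 9·9=81, Milton→Loc-3 3·7=21, Elton→Loc-2 3·5=15, Farrow→Loc-2 6·6=36.
Loads: Loc-2 carries 20/20, Loc-3 carries 7/12. Service 153; fixed 102; total 255.
Next best feasible plan costs 270.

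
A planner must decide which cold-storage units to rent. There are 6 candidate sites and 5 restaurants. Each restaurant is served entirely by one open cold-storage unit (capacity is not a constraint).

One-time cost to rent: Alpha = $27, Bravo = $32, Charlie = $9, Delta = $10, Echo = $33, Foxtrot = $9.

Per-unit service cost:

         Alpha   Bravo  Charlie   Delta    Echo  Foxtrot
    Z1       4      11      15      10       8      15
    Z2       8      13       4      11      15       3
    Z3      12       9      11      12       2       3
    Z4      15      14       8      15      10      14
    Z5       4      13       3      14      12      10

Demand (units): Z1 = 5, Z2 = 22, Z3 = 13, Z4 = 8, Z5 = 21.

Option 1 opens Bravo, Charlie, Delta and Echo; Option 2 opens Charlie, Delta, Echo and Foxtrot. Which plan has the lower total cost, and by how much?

Option 2 is cheaper by 45.

Option 1: {Bravo, Charlie, Delta, Echo}: Z1→Echo 8·5=40, Z2→Charlie 4·22=88, Z3→Echo 2·13=26, Z4→Charlie 8·8=64, Z5→Charlie 3·21=63. Service 281; fixed 84; total 365.
Option 2: {Charlie, Delta, Echo, Foxtrot}: Z1→Echo 8·5=40, Z2→Foxtrot 3·22=66, Z3→Echo 2·13=26, Z4→Charlie 8·8=64, Z5→Charlie 3·21=63. Service 259; fixed 61; total 320.
Difference: |365 − 320| = 45.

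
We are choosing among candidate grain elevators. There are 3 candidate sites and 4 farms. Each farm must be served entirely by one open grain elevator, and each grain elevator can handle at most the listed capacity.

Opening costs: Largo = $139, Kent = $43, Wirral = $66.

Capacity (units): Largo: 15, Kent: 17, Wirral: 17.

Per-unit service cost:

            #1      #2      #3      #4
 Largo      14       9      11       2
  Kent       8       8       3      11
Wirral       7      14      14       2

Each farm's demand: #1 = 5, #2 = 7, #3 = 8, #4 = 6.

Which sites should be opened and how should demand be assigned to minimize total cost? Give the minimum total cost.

Minimum total cost: 236

Open {Kent, Wirral}: #1→Wirral 7·5=35, #2→Kent 8·7=56, #3→Kent 3·8=24, #4→Wirral 2·6=12.
Loads: Kent carries 15/17, Wirral carries 11/17. Service 127; fixed 109; total 236.
Next best feasible plan costs 283.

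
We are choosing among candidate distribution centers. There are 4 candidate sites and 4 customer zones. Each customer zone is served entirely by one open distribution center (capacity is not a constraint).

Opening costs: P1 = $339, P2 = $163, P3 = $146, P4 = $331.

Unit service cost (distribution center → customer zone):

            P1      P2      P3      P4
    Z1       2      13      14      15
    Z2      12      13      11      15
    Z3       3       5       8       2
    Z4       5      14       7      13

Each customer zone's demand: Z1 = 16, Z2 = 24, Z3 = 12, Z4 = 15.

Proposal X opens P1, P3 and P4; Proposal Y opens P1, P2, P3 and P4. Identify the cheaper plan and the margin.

Proposal X: {P1, P3, P4}: Z1→P1 2·16=32, Z2→P3 11·24=264, Z3→P4 2·12=24, Z4→P1 5·15=75. Service 395; fixed 816; total 1211.
Proposal Y: {P1, P2, P3, P4}: Z1→P1 2·16=32, Z2→P3 11·24=264, Z3→P4 2·12=24, Z4→P1 5·15=75. Service 395; fixed 979; total 1374.
Difference: |1211 − 1374| = 163.

Proposal X is cheaper by 163.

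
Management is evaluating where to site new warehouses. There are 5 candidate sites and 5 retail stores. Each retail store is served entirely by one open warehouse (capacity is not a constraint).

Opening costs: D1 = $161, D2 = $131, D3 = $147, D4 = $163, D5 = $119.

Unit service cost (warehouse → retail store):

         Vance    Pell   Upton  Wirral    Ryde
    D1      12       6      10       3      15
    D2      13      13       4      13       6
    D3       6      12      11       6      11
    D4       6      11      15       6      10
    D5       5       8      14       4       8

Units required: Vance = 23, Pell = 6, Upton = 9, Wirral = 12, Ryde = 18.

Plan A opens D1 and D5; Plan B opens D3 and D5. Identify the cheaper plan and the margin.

Plan A is cheaper by 19.

Plan A: {D1, D5}: Vance→D5 5·23=115, Pell→D1 6·6=36, Upton→D1 10·9=90, Wirral→D1 3·12=36, Ryde→D5 8·18=144. Service 421; fixed 280; total 701.
Plan B: {D3, D5}: Vance→D5 5·23=115, Pell→D5 8·6=48, Upton→D3 11·9=99, Wirral→D5 4·12=48, Ryde→D5 8·18=144. Service 454; fixed 266; total 720.
Difference: |701 − 720| = 19.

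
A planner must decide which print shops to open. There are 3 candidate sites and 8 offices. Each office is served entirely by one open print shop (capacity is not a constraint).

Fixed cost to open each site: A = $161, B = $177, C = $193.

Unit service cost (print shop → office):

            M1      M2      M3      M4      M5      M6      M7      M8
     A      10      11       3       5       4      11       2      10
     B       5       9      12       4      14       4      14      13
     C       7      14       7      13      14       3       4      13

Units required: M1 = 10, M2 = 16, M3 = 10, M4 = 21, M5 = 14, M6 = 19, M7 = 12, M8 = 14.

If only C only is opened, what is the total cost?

Total cost: 1313

Each office is assigned to its cheapest site among the open ones.
{C}: M1→C 7·10=70, M2→C 14·16=224, M3→C 7·10=70, M4→C 13·21=273, M5→C 14·14=196, M6→C 3·19=57, M7→C 4·12=48, M8→C 13·14=182. Service 1120; fixed 193; total 1313.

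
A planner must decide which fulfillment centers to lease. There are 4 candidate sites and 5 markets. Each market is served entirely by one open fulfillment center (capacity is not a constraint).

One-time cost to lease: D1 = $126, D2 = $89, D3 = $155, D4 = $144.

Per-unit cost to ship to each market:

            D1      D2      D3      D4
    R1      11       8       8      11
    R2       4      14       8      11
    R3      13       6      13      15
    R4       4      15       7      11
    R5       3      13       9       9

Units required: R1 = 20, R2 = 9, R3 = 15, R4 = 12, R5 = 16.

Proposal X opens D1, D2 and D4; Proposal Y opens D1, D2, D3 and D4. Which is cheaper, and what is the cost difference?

Proposal X: {D1, D2, D4}: R1→D2 8·20=160, R2→D1 4·9=36, R3→D2 6·15=90, R4→D1 4·12=48, R5→D1 3·16=48. Service 382; fixed 359; total 741.
Proposal Y: {D1, D2, D3, D4}: R1→D2 8·20=160, R2→D1 4·9=36, R3→D2 6·15=90, R4→D1 4·12=48, R5→D1 3·16=48. Service 382; fixed 514; total 896.
Difference: |741 − 896| = 155.

Proposal X is cheaper by 155.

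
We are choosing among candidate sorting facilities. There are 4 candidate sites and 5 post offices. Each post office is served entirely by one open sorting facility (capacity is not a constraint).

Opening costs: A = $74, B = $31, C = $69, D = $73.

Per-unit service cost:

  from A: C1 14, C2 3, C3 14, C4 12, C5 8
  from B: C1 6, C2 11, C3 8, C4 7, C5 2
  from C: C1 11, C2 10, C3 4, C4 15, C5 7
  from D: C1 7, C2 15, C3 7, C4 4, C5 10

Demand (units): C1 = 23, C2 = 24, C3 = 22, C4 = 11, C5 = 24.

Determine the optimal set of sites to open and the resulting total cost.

Open A, B and C; minimum total cost 597.

For any fixed open set, each post office goes to its cheapest open site; total = fixed + service.
{A, B, C}: C1→B 6·23=138, C2→A 3·24=72, C3→C 4·22=88, C4→B 7·11=77, C5→B 2·24=48. Service 423; fixed 174; total 597.
{A, B}: service 511 + fixed 105 = 616
{A, B, D}: service 456 + fixed 178 = 634
{A, B, C, D}: service 390 + fixed 247 = 637
(All 15 nonempty subsets were checked; A, B and C is lowest.)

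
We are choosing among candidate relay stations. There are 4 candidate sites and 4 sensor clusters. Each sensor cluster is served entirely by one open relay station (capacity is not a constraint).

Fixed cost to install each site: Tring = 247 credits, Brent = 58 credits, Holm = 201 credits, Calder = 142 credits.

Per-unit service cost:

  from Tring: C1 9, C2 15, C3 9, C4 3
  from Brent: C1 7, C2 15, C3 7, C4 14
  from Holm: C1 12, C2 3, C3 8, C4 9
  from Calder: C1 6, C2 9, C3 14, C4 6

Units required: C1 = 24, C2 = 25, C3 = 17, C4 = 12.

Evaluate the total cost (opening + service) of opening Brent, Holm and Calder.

Total cost: 811

Each sensor cluster is assigned to its cheapest site among the open ones.
{Brent, Holm, Calder}: C1→Calder 6·24=144, C2→Holm 3·25=75, C3→Brent 7·17=119, C4→Calder 6·12=72. Service 410; fixed 401; total 811.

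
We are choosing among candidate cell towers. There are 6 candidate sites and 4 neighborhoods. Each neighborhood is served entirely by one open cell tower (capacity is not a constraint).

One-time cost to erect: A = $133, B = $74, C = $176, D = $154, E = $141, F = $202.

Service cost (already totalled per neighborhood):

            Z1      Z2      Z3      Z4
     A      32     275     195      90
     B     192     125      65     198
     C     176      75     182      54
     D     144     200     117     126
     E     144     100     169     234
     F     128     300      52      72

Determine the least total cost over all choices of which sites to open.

For any fixed open set, each neighborhood goes to its cheapest open site; total = fixed + service.
{A, B}: Z1→A 32, Z2→B 125, Z3→B 65, Z4→A 90. Service 312; fixed 207; total 519.
{A, B, C}: service 226 + fixed 383 = 609
{B, C}: service 370 + fixed 250 = 620
{A, B, C, D, E, F}: Z1→A 32, Z2→C 75, Z3→F 52, Z4→C 54. Service 213; fixed 880; total 1093.
No other subset beats 519.

Minimum total cost: 519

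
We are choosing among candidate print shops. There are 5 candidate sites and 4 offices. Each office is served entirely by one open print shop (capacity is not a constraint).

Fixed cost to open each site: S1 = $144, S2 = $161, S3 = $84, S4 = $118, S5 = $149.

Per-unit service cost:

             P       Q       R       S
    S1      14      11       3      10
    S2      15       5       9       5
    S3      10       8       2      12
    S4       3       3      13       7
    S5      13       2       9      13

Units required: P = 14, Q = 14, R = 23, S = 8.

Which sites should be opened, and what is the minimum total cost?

Open S3 and S4; minimum total cost 388.

For any fixed open set, each office goes to its cheapest open site; total = fixed + service.
{S3, S4}: P→S4 3·14=42, Q→S4 3·14=42, R→S3 2·23=46, S→S4 7·8=56. Service 186; fixed 202; total 388.
{S1, S4}: P→S4 3·14=42, Q→S4 3·14=42, R→S1 3·23=69, S→S4 7·8=56. Service 209; fixed 262; total 471.
{S3}: service 394 + fixed 84 = 478
{S1, S2, S3, S4, S5}: P→S4 3·14=42, Q→S5 2·14=28, R→S3 2·23=46, S→S2 5·8=40. Service 156; fixed 656; total 812.
No other subset beats 388.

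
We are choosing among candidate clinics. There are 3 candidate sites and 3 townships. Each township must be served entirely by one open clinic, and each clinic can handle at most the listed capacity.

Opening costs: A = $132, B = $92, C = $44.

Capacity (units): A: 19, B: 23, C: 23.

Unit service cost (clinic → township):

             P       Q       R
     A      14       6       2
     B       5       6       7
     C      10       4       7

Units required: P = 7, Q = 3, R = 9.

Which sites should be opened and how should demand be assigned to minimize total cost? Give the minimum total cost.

Open {C}: P→C 10·7=70, Q→C 4·3=12, R→C 7·9=63.
Loads: C carries 19/23. Service 145; fixed 44; total 189.
Next best feasible plan costs 208.

Minimum total cost: 189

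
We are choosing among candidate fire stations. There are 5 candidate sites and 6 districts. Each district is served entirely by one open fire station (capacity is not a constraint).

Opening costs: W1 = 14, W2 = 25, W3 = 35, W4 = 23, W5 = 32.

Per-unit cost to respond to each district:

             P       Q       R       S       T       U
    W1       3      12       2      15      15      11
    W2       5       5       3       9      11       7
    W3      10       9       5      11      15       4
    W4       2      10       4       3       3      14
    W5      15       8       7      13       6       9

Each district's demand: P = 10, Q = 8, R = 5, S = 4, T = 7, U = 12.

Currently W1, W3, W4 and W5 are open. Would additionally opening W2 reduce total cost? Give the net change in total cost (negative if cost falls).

Current service cost with {W1, W3, W4, W5}: 175.
Adding W2: each district re-picks its cheapest; new service cost 151, saving 24.
Extra fixed cost: 25. Net change = 25 − 24 = 1.
(Totals: 279 → 280.)

No — net change +1 (cost rises by 1).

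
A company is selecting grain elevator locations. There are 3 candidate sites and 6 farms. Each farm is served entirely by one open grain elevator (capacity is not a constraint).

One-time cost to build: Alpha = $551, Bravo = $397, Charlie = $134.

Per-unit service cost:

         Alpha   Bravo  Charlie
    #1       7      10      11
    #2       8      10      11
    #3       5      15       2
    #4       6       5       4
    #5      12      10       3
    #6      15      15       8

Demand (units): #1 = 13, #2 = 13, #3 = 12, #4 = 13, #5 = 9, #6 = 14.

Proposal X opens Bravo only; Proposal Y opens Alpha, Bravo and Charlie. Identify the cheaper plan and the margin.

Proposal X: {Bravo}: #1→Bravo 10·13=130, #2→Bravo 10·13=130, #3→Bravo 15·12=180, #4→Bravo 5·13=65, #5→Bravo 10·9=90, #6→Bravo 15·14=210. Service 805; fixed 397; total 1202.
Proposal Y: {Alpha, Bravo, Charlie}: #1→Alpha 7·13=91, #2→Alpha 8·13=104, #3→Charlie 2·12=24, #4→Charlie 4·13=52, #5→Charlie 3·9=27, #6→Charlie 8·14=112. Service 410; fixed 1082; total 1492.
Difference: |1202 − 1492| = 290.

Proposal X is cheaper by 290.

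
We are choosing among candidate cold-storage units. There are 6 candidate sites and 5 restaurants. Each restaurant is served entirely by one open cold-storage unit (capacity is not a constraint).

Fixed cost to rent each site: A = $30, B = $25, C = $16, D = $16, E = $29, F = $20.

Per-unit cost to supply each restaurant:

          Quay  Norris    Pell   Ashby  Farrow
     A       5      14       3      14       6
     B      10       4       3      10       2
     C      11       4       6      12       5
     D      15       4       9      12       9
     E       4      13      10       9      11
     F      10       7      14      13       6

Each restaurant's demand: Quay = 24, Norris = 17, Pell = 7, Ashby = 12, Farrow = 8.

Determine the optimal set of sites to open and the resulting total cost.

For any fixed open set, each restaurant goes to its cheapest open site; total = fixed + service.
{B, E}: Quay→E 4·24=96, Norris→B 4·17=68, Pell→B 3·7=21, Ashby→E 9·12=108, Farrow→B 2·8=16. Service 309; fixed 54; total 363.
{B, C, E}: Quay→E 4·24=96, Norris→B 4·17=68, Pell→B 3·7=21, Ashby→E 9·12=108, Farrow→B 2·8=16. Service 309; fixed 70; total 379.
{B, D, E}: service 309 + fixed 70 = 379
{A, B, C, D, E, F}: service 309 + fixed 136 = 445
No other subset beats 363.

Open B and E; minimum total cost 363.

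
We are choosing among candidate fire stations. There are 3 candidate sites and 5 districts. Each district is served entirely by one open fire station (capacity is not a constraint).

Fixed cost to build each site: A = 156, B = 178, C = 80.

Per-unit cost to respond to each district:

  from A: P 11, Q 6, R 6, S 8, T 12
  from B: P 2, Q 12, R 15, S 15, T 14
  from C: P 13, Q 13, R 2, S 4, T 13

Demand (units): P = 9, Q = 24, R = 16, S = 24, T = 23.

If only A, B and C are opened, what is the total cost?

Total cost: 980

Each district is assigned to its cheapest site among the open ones.
{A, B, C}: P→B 2·9=18, Q→A 6·24=144, R→C 2·16=32, S→C 4·24=96, T→A 12·23=276. Service 566; fixed 414; total 980.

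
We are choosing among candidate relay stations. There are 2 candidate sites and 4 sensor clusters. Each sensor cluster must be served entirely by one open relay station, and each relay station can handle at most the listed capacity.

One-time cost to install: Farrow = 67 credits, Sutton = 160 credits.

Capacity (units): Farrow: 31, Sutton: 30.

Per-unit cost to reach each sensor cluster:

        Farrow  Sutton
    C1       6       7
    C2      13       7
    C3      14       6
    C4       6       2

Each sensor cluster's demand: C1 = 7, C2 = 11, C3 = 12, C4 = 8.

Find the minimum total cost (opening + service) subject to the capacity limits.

Minimum total cost: 466

Open {Farrow, Sutton}: C1→Farrow 6·7=42, C2→Sutton 7·11=77, C3→Sutton 6·12=72, C4→Farrow 6·8=48.
Loads: Farrow carries 15/31, Sutton carries 23/30. Service 239; fixed 227; total 466.
Next best feasible plan costs 473.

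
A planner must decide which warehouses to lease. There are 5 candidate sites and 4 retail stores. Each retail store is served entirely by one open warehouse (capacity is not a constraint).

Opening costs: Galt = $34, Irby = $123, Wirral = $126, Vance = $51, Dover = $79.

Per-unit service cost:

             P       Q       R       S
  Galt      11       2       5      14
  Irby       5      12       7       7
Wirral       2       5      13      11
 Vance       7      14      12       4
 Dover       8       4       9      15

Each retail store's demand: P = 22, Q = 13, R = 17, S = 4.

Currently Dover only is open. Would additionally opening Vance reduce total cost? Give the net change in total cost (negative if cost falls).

Yes — net change −15 (cost falls by 15).

Current service cost with {Dover}: 441.
Adding Vance: each retail store re-picks its cheapest; new service cost 375, saving 66.
Extra fixed cost: 51. Net change = 51 − 66 = -15.
(Totals: 520 → 505.)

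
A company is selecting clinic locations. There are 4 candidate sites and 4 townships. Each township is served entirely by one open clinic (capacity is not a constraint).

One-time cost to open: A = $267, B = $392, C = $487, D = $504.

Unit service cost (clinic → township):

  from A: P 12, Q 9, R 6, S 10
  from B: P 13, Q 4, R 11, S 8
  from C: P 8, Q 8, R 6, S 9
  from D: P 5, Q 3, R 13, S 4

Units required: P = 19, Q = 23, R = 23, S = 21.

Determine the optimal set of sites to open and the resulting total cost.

For any fixed open set, each township goes to its cheapest open site; total = fixed + service.
{A}: P→A 12·19=228, Q→A 9·23=207, R→A 6·23=138, S→A 10·21=210. Service 783; fixed 267; total 1050.
{D}: P→D 5·19=95, Q→D 3·23=69, R→D 13·23=299, S→D 4·21=84. Service 547; fixed 504; total 1051.
{C}: P→C 8·19=152, Q→C 8·23=184, R→C 6·23=138, S→C 9·21=189. Service 663; fixed 487; total 1150.
{A, B, C, D}: service 386 + fixed 1650 = 2036
No other subset beats 1050.

Open A only; minimum total cost 1050.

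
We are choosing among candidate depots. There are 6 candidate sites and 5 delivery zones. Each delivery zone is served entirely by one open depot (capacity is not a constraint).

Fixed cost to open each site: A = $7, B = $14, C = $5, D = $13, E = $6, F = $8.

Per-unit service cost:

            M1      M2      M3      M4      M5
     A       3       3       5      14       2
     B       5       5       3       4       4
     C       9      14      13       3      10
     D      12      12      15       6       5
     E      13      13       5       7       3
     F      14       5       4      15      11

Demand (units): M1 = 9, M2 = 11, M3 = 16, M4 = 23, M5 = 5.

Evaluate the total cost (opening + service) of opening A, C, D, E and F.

Each delivery zone is assigned to its cheapest site among the open ones.
{A, C, D, E, F}: M1→A 3·9=27, M2→A 3·11=33, M3→F 4·16=64, M4→C 3·23=69, M5→A 2·5=10. Service 203; fixed 39; total 242.

Total cost: 242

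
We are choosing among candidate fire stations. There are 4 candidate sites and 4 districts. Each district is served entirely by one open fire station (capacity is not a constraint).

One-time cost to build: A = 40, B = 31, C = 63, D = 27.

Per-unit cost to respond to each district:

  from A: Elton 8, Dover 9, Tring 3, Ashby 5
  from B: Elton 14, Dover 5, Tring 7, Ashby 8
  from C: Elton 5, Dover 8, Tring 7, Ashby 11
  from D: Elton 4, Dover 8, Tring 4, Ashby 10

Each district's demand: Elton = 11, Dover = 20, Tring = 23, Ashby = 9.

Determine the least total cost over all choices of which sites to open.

For any fixed open set, each district goes to its cheapest open site; total = fixed + service.
{A, B, D}: Elton→D 4·11=44, Dover→B 5·20=100, Tring→A 3·23=69, Ashby→A 5·9=45. Service 258; fixed 98; total 356.
{B, D}: service 308 + fixed 58 = 366
{A, B}: service 302 + fixed 71 = 373
{A, B, C, D}: service 258 + fixed 161 = 419
No other subset beats 356.

Minimum total cost: 356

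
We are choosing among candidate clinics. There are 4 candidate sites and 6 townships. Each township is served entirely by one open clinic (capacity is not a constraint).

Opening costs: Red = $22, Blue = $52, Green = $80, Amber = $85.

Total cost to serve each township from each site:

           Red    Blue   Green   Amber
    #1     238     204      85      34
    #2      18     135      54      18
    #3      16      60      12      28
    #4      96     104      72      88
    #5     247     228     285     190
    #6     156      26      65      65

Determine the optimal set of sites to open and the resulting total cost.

For any fixed open set, each township goes to its cheapest open site; total = fixed + service.
{Amber}: #1→Amber 34, #2→Amber 18, #3→Amber 28, #4→Amber 88, #5→Amber 190, #6→Amber 65. Service 423; fixed 85; total 508.
{Red, Amber}: #1→Amber 34, #2→Red 18, #3→Red 16, #4→Amber 88, #5→Amber 190, #6→Amber 65. Service 411; fixed 107; total 518.
{Blue, Amber}: service 384 + fixed 137 = 521
{Red, Blue, Green, Amber}: service 352 + fixed 239 = 591
(All 15 nonempty subsets were checked; Amber only is lowest.)

Open Amber only; minimum total cost 508.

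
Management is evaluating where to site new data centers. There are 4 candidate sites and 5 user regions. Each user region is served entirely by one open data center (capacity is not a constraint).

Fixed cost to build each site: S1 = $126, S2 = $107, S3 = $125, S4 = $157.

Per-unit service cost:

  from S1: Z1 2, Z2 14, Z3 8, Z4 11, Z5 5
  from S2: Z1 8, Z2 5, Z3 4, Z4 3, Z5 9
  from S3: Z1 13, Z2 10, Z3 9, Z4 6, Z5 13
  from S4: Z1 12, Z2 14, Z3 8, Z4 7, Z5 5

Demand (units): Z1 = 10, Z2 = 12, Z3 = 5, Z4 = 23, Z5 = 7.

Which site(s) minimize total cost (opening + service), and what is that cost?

For any fixed open set, each user region goes to its cheapest open site; total = fixed + service.
{S2}: Z1→S2 8·10=80, Z2→S2 5·12=60, Z3→S2 4·5=20, Z4→S2 3·23=69, Z5→S2 9·7=63. Service 292; fixed 107; total 399.
{S1, S2}: service 204 + fixed 233 = 437
{S2, S3}: service 292 + fixed 232 = 524
{S1, S2, S3, S4}: service 204 + fixed 515 = 719
No other subset beats 399.

Open S2 only; minimum total cost 399.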